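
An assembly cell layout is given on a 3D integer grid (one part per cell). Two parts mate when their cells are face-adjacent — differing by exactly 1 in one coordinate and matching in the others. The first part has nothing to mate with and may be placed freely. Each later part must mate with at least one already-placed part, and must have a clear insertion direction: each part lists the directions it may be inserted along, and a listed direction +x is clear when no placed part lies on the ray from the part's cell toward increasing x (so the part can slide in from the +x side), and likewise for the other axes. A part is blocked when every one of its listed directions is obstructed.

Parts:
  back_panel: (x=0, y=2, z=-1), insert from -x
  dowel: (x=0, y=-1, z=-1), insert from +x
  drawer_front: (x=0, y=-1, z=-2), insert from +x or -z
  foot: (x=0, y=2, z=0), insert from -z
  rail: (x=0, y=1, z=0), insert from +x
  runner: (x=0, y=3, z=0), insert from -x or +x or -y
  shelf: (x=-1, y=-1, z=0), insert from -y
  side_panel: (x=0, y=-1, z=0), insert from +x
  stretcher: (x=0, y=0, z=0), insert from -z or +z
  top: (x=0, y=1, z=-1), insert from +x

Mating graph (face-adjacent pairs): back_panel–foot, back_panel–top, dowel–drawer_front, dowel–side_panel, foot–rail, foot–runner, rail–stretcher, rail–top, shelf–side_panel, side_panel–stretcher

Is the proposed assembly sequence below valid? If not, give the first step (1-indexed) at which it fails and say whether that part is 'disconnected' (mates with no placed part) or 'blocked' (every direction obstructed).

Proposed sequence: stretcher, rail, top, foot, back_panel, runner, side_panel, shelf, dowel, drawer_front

1. stretcher@(0, 0, 0) [-z clear] — {stretcher}
2. rail@(0, 1, 0) [+x clear] — {rail, stretcher}
3. top@(0, 1, -1) [+x clear] — {rail, stretcher, top}
4. foot@(0, 2, 0) [-z clear] — {foot, rail, stretcher, top}
5. back_panel@(0, 2, -1) [-x clear] — {back_panel, foot, rail, stretcher, top}
6. runner@(0, 3, 0) [-x clear] — {back_panel, foot, rail, runner, stretcher, top}
7. side_panel@(0, -1, 0) [+x clear] — {back_panel, foot, rail, runner, side_panel, stretcher, top}
8. shelf@(-1, -1, 0) [-y clear] — {back_panel, foot, rail, runner, shelf, side_panel, stretcher, top}
9. dowel@(0, -1, -1) [+x clear] — {back_panel, dowel, foot, rail, runner, shelf, side_panel, stretcher, top}
10. drawer_front@(0, -1, -2) [+x clear] — {back_panel, dowel, drawer_front, foot, rail, runner, shelf, side_panel, stretcher, top}

Valid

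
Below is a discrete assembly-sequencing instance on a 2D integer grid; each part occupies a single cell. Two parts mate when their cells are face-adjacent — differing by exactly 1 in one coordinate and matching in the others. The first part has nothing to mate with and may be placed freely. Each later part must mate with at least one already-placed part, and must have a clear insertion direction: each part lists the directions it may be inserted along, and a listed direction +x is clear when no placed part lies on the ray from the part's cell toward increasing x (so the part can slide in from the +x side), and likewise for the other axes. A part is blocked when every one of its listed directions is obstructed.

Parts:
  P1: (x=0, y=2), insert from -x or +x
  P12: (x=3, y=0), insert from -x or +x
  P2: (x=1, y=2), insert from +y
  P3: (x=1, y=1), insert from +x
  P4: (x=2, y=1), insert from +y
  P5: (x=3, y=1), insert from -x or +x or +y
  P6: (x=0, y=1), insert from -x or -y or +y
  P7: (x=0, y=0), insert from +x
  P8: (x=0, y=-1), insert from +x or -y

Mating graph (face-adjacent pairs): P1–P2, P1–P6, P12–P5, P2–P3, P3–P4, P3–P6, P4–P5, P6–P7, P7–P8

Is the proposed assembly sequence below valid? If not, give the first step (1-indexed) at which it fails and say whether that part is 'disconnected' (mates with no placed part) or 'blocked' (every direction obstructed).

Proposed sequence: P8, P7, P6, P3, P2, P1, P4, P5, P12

1. P8@(0, -1) [+x clear] — {P8}
2. P7@(0, 0) [+x clear] — {P7, P8}
3. P6@(0, 1) [-x clear] — {P6, P7, P8}
4. P3@(1, 1) [+x clear] — {P3, P6, P7, P8}
5. P2@(1, 2) [+y clear] — {P2, P3, P6, P7, P8}
6. P1@(0, 2) [-x clear] — {P1, P2, P3, P6, P7, P8}
7. P4@(2, 1) [+y clear] — {P1, P2, P3, P4, P6, P7, P8}
8. P5@(3, 1) [+x clear] — {P1, P2, P3, P4, P5, P6, P7, P8}
9. P12@(3, 0) [+x clear] — {P1, P12, P2, P3, P4, P5, P6, P7, P8}

Valid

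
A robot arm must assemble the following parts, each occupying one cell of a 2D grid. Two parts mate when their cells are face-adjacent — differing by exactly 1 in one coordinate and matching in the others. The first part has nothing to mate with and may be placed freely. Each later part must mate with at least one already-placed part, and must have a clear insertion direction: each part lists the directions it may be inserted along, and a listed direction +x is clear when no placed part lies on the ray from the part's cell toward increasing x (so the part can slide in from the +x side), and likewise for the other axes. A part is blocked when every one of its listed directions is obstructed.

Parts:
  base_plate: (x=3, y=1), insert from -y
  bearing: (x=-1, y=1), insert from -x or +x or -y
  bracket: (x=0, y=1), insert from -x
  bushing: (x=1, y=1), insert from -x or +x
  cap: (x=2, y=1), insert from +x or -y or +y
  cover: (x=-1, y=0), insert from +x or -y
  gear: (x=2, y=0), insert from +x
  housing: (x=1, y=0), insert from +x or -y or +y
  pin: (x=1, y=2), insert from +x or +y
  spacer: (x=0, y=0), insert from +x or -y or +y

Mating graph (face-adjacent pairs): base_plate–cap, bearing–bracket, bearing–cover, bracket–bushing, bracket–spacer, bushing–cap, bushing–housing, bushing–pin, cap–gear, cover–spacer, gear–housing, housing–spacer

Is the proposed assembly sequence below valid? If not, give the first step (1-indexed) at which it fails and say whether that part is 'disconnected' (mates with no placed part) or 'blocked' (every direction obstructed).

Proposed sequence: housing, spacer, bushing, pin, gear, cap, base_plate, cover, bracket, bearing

1. housing@(1, 0) [+x clear] — {housing}
2. spacer@(0, 0) [-y clear] — {housing, spacer}
3. bushing@(1, 1) [-x clear] — {bushing, housing, spacer}
4. pin@(1, 2) [+x clear] — {bushing, housing, pin, spacer}
5. gear@(2, 0) [+x clear] — {bushing, gear, housing, pin, spacer}
6. cap@(2, 1) [+x clear] — {bushing, cap, gear, housing, pin, spacer}
7. base_plate@(3, 1) [-y clear] — {base_plate, bushing, cap, gear, housing, pin, spacer}
8. cover@(-1, 0) [-y clear] — {base_plate, bushing, cap, cover, gear, housing, pin, spacer}
9. bracket@(0, 1) [-x clear] — {base_plate, bracket, bushing, cap, cover, gear, housing, pin, spacer}
10. bearing@(-1, 1) [-x clear] — {base_plate, bearing, bracket, bushing, cap, cover, gear, housing, pin, spacer}

Valid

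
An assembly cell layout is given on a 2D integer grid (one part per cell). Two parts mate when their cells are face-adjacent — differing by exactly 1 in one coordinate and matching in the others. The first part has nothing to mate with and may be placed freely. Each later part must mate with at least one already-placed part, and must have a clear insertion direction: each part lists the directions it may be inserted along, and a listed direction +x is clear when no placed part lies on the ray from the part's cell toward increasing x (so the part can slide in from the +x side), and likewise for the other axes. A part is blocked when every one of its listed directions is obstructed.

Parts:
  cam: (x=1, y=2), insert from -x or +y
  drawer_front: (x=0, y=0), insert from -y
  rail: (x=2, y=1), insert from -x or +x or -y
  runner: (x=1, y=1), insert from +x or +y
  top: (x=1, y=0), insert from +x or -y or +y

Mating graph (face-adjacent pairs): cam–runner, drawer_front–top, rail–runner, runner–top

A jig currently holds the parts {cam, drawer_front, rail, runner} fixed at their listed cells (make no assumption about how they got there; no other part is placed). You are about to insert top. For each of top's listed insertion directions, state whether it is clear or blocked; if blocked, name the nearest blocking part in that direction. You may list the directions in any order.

+x: ray from top(1, 0) has no placed part ⇒ clear
-y: ray from top(1, 0) has no placed part ⇒ clear
+y: nearest on ray is runner@(1, 1) ⇒ blocked

+x: clear; +y: blocked by runner; -y: clear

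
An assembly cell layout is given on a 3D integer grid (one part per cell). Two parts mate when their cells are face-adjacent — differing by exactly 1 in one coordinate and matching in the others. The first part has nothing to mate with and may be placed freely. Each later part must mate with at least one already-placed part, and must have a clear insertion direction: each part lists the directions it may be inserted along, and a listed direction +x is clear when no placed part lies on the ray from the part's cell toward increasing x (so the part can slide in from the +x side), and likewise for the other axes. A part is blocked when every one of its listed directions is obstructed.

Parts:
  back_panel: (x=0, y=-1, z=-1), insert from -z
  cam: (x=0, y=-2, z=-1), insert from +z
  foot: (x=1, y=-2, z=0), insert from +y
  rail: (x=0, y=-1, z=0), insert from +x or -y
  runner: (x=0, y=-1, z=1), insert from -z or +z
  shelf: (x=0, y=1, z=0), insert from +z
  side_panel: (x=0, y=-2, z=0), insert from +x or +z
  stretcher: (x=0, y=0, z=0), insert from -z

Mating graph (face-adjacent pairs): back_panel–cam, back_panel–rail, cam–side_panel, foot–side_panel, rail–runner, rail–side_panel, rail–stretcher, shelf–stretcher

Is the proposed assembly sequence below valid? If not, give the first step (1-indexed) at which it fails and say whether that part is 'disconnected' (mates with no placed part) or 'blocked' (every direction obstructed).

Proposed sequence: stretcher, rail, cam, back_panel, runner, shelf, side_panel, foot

Invalid at step 3 (disconnected)

1. stretcher@(0, 0, 0) [-z clear] — {stretcher}
2. rail@(0, -1, 0) [+x clear] — {rail, stretcher}
3. cam@(0, -2, -1) — no placed neighbour ⇒ disconnected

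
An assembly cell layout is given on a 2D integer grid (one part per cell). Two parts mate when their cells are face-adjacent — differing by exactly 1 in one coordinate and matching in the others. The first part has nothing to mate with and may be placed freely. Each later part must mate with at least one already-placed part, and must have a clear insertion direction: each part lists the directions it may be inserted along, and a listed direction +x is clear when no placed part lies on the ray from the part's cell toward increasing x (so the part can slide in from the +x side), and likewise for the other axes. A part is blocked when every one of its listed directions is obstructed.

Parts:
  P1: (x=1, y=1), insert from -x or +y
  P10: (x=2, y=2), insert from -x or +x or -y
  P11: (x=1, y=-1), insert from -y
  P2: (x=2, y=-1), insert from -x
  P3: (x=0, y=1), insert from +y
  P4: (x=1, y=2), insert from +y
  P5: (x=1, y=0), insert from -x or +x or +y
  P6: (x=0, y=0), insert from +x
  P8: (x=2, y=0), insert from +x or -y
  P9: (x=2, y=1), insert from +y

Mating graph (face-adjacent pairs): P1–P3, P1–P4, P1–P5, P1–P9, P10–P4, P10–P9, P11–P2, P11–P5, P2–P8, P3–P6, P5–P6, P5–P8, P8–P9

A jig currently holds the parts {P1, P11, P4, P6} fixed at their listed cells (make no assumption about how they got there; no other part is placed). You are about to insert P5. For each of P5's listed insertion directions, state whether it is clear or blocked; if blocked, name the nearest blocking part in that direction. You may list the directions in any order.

+x: clear; +y: blocked by P1; -x: blocked by P6

-x: nearest on ray is P6@(0, 0) ⇒ blocked
+x: ray from P5(1, 0) has no placed part ⇒ clear
+y: nearest on ray is P1@(1, 1) ⇒ blocked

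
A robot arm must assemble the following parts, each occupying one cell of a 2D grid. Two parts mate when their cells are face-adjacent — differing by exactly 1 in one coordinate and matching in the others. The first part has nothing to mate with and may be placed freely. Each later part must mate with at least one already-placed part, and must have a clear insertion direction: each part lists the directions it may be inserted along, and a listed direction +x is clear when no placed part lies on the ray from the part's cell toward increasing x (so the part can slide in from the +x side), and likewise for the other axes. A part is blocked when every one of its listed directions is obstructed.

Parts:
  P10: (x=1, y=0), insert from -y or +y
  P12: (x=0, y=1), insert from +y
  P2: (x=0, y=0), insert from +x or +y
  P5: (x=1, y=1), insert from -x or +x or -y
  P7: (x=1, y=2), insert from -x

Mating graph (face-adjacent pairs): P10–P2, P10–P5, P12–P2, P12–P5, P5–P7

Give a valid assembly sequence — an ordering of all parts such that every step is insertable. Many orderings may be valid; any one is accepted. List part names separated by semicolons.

1. P10@(1, 0) [-y clear] — {P10}
2. P5@(1, 1) [-x clear] — {P10, P5}
3. P7@(1, 2) [-x clear] — {P10, P5, P7}
4. P2@(0, 0) [+y clear] — {P10, P2, P5, P7}
5. P12@(0, 1) [+y clear] — {P10, P12, P2, P5, P7}

P10; P5; P7; P2; P12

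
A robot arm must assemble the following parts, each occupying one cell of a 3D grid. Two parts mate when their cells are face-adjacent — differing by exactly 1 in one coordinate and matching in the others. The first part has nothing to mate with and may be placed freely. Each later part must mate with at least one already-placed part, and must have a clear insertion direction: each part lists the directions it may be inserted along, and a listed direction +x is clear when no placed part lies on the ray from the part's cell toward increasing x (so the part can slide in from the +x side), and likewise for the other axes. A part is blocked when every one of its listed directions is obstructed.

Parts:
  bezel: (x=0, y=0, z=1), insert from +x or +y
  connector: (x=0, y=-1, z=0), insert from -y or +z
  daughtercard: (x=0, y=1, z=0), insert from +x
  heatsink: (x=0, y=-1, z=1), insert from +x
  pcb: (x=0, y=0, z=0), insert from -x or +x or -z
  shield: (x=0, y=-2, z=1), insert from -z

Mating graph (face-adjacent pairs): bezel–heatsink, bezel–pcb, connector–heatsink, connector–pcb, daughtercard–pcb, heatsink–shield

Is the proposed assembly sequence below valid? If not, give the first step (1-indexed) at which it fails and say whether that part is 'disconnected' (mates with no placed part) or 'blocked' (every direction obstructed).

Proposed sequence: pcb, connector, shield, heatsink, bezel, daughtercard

Invalid at step 3 (disconnected)

1. pcb@(0, 0, 0) [-x clear] — {pcb}
2. connector@(0, -1, 0) [-y clear] — {connector, pcb}
3. shield@(0, -2, 1) — no placed neighbour ⇒ disconnected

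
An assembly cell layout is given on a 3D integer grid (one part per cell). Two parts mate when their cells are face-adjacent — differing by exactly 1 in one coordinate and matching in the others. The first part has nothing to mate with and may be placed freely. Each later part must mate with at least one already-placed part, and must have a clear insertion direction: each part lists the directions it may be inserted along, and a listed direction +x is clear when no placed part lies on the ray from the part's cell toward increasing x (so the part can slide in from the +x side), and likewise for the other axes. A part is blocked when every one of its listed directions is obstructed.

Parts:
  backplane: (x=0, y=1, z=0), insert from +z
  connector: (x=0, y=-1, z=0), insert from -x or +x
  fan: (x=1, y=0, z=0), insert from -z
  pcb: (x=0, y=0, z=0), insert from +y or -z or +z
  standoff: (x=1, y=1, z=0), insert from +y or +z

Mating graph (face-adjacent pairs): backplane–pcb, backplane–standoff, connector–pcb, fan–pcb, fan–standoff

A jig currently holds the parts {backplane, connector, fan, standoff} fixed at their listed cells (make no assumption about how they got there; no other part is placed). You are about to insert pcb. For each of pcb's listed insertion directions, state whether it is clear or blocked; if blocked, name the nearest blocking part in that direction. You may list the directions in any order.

+y: nearest on ray is backplane@(0, 1, 0) ⇒ blocked
-z: ray from pcb(0, 0, 0) has no placed part ⇒ clear
+z: ray from pcb(0, 0, 0) has no placed part ⇒ clear

+y: blocked by backplane; +z: clear; -z: clear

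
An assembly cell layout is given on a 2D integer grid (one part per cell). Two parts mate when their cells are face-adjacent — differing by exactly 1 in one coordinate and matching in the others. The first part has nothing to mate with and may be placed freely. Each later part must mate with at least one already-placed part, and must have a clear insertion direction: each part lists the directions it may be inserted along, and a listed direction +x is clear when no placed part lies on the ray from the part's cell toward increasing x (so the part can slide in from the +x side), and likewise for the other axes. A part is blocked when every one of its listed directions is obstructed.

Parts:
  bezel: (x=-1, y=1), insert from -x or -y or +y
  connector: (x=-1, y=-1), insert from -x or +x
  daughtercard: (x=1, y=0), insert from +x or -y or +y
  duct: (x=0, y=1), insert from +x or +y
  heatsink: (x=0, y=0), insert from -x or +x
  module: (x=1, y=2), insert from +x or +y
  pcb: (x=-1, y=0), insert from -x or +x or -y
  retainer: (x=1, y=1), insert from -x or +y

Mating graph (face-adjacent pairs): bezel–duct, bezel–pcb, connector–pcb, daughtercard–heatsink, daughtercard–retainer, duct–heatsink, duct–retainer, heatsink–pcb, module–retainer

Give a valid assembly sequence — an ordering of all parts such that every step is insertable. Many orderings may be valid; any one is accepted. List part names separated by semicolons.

duct; retainer; daughtercard; module; heatsink; pcb; bezel; connector

1. duct@(0, 1) [+x clear] — {duct}
2. retainer@(1, 1) [+y clear] — {duct, retainer}
3. daughtercard@(1, 0) [+x clear] — {daughtercard, duct, retainer}
4. module@(1, 2) [+x clear] — {daughtercard, duct, module, retainer}
5. heatsink@(0, 0) [-x clear] — {daughtercard, duct, heatsink, module, retainer}
6. pcb@(-1, 0) [-x clear] — {daughtercard, duct, heatsink, module, pcb, retainer}
7. bezel@(-1, 1) [-x clear] — {bezel, daughtercard, duct, heatsink, module, pcb, retainer}
8. connector@(-1, -1) [-x clear] — {bezel, connector, daughtercard, duct, heatsink, module, pcb, retainer}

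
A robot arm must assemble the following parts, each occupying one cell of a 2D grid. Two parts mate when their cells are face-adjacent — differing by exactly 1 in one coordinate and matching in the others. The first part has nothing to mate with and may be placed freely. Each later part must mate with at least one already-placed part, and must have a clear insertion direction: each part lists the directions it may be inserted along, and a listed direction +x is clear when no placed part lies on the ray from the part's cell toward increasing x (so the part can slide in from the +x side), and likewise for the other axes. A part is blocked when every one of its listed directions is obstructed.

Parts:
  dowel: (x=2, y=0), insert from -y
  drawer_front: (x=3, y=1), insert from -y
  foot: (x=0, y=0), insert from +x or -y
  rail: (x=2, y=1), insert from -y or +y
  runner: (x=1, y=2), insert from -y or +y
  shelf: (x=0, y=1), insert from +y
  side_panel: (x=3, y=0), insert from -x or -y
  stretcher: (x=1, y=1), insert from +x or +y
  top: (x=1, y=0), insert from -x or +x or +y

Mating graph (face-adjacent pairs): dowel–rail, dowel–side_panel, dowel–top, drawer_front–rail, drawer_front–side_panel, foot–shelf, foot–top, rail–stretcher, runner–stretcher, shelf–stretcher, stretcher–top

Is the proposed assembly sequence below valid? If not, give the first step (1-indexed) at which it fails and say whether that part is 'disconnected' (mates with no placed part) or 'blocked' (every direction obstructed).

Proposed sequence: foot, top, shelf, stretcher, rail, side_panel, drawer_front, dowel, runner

1. foot@(0, 0) [+x clear] — {foot}
2. top@(1, 0) [+x clear] — {foot, top}
3. shelf@(0, 1) [+y clear] — {foot, shelf, top}
4. stretcher@(1, 1) [+x clear] — {foot, shelf, stretcher, top}
5. rail@(2, 1) [-y clear] — {foot, rail, shelf, stretcher, top}
6. side_panel@(3, 0) — no placed neighbour ⇒ disconnected

Invalid at step 6 (disconnected)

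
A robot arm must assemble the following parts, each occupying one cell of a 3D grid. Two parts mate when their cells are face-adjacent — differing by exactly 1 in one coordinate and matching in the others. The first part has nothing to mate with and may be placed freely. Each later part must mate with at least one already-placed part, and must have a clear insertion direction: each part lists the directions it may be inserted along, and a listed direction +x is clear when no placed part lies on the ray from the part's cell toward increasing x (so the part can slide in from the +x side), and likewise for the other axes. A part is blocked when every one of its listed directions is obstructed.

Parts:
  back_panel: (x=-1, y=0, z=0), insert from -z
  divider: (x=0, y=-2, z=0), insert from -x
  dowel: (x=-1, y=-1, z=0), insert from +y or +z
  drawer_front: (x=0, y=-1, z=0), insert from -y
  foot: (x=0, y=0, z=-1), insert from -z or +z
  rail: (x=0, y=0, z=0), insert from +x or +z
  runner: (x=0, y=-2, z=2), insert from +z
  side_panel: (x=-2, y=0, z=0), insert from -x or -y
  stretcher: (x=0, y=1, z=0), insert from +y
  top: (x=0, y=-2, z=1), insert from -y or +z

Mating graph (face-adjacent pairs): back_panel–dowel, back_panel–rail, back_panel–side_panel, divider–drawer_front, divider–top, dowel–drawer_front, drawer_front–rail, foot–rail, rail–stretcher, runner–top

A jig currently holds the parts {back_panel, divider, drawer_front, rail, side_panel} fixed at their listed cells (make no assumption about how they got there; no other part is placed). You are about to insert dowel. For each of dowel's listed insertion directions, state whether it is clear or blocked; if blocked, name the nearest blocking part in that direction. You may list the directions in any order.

+y: nearest on ray is back_panel@(-1, 0, 0) ⇒ blocked
+z: ray from dowel(-1, -1, 0) has no placed part ⇒ clear

+y: blocked by back_panel; +z: clear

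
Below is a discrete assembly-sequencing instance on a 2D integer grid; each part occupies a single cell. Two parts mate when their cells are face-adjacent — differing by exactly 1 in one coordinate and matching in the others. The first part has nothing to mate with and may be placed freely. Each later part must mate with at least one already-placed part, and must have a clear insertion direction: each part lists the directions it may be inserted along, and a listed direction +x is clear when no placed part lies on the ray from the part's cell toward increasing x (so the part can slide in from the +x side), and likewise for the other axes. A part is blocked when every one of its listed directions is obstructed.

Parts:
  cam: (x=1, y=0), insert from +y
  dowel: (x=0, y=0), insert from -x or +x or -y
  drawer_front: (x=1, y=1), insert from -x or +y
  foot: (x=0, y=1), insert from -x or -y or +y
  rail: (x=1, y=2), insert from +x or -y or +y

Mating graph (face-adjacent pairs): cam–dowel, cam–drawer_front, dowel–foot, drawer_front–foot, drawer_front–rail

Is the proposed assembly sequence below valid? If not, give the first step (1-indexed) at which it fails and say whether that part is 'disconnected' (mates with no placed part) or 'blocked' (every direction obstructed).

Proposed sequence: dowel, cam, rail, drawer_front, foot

Invalid at step 3 (disconnected)

1. dowel@(0, 0) [-x clear] — {dowel}
2. cam@(1, 0) [+y clear] — {cam, dowel}
3. rail@(1, 2) — no placed neighbour ⇒ disconnected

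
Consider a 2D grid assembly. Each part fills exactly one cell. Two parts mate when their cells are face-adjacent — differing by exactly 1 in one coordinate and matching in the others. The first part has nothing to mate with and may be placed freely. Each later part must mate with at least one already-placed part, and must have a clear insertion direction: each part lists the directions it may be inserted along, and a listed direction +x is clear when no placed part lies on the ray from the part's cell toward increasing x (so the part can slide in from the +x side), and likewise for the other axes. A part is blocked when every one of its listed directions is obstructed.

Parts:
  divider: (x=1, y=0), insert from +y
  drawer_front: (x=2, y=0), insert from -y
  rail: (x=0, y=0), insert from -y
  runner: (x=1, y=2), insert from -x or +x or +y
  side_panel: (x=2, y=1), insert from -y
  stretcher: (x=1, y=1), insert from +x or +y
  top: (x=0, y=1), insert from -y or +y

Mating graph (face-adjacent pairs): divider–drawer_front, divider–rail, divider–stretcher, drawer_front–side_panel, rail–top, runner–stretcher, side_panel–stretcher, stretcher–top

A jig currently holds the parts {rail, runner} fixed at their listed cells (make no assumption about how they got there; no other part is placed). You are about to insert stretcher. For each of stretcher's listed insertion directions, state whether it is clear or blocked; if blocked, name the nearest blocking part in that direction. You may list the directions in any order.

+x: clear; +y: blocked by runner

+x: ray from stretcher(1, 1) has no placed part ⇒ clear
+y: nearest on ray is runner@(1, 2) ⇒ blocked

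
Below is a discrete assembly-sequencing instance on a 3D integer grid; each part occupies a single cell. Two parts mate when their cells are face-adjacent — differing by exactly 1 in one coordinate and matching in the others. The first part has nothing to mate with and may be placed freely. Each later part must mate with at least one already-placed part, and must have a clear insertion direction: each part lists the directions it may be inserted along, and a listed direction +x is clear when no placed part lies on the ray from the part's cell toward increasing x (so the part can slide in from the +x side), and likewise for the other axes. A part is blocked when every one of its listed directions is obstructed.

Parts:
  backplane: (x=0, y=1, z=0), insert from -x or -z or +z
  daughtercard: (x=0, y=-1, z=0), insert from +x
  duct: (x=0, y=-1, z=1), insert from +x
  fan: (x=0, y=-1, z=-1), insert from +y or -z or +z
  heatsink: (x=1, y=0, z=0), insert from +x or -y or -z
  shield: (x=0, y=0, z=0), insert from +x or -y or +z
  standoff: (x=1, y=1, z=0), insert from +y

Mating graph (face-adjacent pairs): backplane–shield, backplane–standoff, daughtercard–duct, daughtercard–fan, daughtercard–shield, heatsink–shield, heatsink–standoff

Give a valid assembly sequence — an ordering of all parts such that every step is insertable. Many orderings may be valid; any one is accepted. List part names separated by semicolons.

1. standoff@(1, 1, 0) [+y clear] — {standoff}
2. backplane@(0, 1, 0) [-x clear] — {backplane, standoff}
3. shield@(0, 0, 0) [+x clear] — {backplane, shield, standoff}
4. daughtercard@(0, -1, 0) [+x clear] — {backplane, daughtercard, shield, standoff}
5. fan@(0, -1, -1) [+y clear] — {backplane, daughtercard, fan, shield, standoff}
6. heatsink@(1, 0, 0) [+x clear] — {backplane, daughtercard, fan, heatsink, shield, standoff}
7. duct@(0, -1, 1) [+x clear] — {backplane, daughtercard, duct, fan, heatsink, shield, standoff}

standoff; backplane; shield; daughtercard; fan; heatsink; duct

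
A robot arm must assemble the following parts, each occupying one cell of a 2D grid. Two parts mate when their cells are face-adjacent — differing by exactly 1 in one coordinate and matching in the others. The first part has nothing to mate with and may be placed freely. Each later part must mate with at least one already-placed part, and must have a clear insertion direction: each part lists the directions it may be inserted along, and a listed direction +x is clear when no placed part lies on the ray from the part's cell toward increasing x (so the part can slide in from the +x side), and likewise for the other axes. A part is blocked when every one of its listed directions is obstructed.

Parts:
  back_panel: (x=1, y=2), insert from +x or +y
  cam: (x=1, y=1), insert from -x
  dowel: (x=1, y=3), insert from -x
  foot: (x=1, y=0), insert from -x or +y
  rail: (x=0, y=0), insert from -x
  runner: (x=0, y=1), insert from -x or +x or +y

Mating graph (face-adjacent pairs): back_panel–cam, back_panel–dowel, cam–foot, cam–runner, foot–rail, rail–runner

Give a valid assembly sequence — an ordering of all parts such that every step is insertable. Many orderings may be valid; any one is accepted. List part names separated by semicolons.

1. cam@(1, 1) [-x clear] — {cam}
2. runner@(0, 1) [-x clear] — {cam, runner}
3. foot@(1, 0) [-x clear] — {cam, foot, runner}
4. back_panel@(1, 2) [+x clear] — {back_panel, cam, foot, runner}
5. dowel@(1, 3) [-x clear] — {back_panel, cam, dowel, foot, runner}
6. rail@(0, 0) [-x clear] — {back_panel, cam, dowel, foot, rail, runner}

cam; runner; foot; back_panel; dowel; rail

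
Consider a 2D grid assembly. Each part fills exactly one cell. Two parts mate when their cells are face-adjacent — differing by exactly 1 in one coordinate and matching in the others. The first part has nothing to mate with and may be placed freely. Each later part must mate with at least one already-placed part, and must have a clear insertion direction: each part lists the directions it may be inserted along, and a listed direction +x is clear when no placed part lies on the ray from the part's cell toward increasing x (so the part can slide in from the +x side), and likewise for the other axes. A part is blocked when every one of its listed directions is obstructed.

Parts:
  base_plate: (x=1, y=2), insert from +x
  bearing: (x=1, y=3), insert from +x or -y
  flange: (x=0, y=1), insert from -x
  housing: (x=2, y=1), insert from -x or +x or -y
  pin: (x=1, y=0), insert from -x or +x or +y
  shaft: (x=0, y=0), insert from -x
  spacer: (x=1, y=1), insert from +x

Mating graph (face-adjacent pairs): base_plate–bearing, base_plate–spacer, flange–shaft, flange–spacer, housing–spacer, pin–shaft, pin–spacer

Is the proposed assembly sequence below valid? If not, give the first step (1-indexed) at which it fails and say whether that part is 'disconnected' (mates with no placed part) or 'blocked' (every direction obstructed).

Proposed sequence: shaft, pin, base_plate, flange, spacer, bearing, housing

Invalid at step 3 (disconnected)

1. shaft@(0, 0) [-x clear] — {shaft}
2. pin@(1, 0) [+x clear] — {pin, shaft}
3. base_plate@(1, 2) — no placed neighbour ⇒ disconnected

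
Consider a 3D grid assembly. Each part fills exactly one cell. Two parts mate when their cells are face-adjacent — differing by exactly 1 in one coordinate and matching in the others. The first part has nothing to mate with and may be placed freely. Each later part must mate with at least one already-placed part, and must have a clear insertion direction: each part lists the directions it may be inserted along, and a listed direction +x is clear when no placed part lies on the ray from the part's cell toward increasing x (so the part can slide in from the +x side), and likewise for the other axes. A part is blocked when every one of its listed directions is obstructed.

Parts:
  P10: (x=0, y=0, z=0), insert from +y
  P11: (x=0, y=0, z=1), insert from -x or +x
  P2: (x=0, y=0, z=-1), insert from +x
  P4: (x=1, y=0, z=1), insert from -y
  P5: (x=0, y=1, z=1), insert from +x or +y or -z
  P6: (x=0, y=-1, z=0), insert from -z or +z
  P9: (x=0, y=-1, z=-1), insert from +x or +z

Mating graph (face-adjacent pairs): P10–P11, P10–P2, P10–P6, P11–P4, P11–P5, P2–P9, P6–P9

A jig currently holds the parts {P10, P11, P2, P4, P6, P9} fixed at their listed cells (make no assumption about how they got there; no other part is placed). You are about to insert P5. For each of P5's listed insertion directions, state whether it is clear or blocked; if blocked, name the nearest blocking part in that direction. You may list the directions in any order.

+x: ray from P5(0, 1, 1) has no placed part ⇒ clear
+y: ray from P5(0, 1, 1) has no placed part ⇒ clear
-z: ray from P5(0, 1, 1) has no placed part ⇒ clear

+x: clear; +y: clear; -z: clear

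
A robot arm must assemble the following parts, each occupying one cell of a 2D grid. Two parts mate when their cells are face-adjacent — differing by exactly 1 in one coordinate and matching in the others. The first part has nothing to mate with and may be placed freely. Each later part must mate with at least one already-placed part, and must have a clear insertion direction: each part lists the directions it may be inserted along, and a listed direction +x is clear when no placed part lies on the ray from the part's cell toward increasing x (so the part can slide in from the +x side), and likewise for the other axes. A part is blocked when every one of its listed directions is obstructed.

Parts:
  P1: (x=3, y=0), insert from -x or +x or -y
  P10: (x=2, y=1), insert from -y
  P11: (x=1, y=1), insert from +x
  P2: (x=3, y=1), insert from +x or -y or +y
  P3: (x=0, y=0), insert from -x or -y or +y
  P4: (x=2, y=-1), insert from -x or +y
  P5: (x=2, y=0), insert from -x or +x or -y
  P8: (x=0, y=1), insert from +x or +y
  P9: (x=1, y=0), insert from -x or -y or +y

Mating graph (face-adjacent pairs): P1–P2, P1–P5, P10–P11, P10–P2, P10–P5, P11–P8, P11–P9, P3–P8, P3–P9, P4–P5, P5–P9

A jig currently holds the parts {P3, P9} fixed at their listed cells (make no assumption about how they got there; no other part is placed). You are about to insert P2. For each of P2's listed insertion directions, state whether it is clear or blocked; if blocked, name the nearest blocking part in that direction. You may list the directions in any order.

+x: ray from P2(3, 1) has no placed part ⇒ clear
-y: ray from P2(3, 1) has no placed part ⇒ clear
+y: ray from P2(3, 1) has no placed part ⇒ clear

+x: clear; +y: clear; -y: clear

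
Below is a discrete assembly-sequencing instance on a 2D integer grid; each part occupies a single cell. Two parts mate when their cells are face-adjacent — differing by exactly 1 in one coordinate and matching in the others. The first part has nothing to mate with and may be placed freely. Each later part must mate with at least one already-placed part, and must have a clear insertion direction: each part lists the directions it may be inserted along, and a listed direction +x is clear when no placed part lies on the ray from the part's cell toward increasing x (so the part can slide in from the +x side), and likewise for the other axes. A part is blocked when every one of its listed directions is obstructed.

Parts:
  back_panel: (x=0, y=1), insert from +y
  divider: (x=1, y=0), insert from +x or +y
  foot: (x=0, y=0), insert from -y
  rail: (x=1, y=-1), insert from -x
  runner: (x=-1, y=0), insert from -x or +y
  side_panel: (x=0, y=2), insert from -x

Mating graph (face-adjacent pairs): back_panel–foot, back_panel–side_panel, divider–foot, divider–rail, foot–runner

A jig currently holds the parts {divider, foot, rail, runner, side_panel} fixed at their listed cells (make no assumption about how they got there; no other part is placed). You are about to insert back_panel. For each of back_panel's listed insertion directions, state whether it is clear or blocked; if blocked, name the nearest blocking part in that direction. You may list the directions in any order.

+y: blocked by side_panel

+y: nearest on ray is side_panel@(0, 2) ⇒ blocked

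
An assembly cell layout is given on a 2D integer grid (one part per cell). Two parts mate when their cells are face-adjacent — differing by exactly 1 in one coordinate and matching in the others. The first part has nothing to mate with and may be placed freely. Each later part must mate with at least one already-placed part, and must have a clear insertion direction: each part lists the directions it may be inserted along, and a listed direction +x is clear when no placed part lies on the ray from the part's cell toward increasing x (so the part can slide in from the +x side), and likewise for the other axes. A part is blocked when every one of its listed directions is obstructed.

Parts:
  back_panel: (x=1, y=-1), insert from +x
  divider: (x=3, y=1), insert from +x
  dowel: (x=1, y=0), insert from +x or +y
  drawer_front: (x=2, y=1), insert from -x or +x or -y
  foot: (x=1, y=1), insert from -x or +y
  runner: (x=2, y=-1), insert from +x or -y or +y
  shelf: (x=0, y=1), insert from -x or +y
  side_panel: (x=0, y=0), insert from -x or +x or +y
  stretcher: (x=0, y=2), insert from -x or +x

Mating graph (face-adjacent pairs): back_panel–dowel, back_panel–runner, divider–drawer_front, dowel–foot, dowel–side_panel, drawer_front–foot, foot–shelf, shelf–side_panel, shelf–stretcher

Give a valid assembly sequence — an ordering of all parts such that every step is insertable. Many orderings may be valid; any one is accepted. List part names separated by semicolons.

drawer_front; foot; divider; dowel; side_panel; back_panel; runner; shelf; stretcher

1. drawer_front@(2, 1) [-x clear] — {drawer_front}
2. foot@(1, 1) [-x clear] — {drawer_front, foot}
3. divider@(3, 1) [+x clear] — {divider, drawer_front, foot}
4. dowel@(1, 0) [+x clear] — {divider, dowel, drawer_front, foot}
5. side_panel@(0, 0) [-x clear] — {divider, dowel, drawer_front, foot, side_panel}
6. back_panel@(1, -1) [+x clear] — {back_panel, divider, dowel, drawer_front, foot, side_panel}
7. runner@(2, -1) [+x clear] — {back_panel, divider, dowel, drawer_front, foot, runner, side_panel}
8. shelf@(0, 1) [-x clear] — {back_panel, divider, dowel, drawer_front, foot, runner, shelf, side_panel}
9. stretcher@(0, 2) [-x clear] — {back_panel, divider, dowel, drawer_front, foot, runner, shelf, side_panel, stretcher}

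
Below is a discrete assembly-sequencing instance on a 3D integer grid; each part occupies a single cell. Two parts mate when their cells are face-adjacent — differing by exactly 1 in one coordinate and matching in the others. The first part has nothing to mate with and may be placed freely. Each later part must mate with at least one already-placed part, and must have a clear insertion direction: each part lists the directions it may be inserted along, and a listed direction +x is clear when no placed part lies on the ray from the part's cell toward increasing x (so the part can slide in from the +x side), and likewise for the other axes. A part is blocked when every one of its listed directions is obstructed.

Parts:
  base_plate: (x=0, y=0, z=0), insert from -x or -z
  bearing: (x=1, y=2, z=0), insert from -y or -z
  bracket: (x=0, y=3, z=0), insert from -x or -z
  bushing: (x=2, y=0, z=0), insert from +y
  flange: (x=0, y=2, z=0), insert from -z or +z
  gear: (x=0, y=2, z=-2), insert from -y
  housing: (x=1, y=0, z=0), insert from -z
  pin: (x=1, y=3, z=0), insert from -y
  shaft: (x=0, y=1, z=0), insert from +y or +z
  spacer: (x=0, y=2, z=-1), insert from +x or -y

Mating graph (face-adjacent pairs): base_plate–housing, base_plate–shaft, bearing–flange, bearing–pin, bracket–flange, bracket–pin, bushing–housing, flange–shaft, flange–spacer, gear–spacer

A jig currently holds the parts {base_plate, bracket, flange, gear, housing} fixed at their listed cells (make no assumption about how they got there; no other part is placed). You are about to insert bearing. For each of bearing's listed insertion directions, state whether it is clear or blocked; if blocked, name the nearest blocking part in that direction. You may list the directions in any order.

-y: nearest on ray is housing@(1, 0, 0) ⇒ blocked
-z: ray from bearing(1, 2, 0) has no placed part ⇒ clear

-y: blocked by housing; -z: clear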